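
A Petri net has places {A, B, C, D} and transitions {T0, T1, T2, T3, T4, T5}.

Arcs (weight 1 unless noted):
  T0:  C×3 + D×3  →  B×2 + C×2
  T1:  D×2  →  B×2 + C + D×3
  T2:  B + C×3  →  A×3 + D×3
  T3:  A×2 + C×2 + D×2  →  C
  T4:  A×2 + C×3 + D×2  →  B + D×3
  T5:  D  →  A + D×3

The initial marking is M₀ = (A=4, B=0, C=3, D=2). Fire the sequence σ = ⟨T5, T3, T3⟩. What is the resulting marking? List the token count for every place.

step 1: fire T5:  (A=4, B=0, C=3, D=2) → (A=5, B=0, C=3, D=4)
step 2: fire T3:  (A=5, B=0, C=3, D=4) → (A=3, B=0, C=2, D=2)
step 3: fire T3:  (A=3, B=0, C=2, D=2) → (A=1, B=0, C=1, D=0)

(A=1, B=0, C=1, D=0)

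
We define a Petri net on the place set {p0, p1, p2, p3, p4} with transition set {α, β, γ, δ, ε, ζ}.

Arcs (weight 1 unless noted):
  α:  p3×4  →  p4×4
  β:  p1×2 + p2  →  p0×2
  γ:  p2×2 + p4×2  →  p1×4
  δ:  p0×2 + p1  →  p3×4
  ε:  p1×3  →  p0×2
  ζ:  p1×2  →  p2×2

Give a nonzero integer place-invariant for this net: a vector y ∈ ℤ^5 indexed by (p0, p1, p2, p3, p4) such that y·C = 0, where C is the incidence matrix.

Incidence matrix C (rows=places, cols=transitions):
        α    β    γ    δ    ε    ζ
   p0   0    2    0   -2    2    0
   p1   0   -2    4   -1   -3   -2
   p2   0   -1   -2    0    0    2
   p3  -4    0    0    4    0    0
   p4   4    0   -2    0    0    0

Candidate y = [3, 2, 2, 2, 2]; check y·C column-wise:
  col α: 3·0 + 2·0 + 2·0 + 2·-4 + 2·4 = 0
  col β: 3·2 + 2·-2 + 2·-1 + 2·0 + 2·0 = 0
  col γ: 3·0 + 2·4 + 2·-2 + 2·0 + 2·-2 = 0
  col δ: 3·-2 + 2·-1 + 2·0 + 2·4 + 2·0 = 0
  col ε: 3·2 + 2·-3 + 2·0 + 2·0 + 2·0 = 0
  col ζ: 3·0 + 2·-2 + 2·2 + 2·0 + 2·0 = 0

y = (p0:3, p1:2, p2:2, p3:2, p4:2)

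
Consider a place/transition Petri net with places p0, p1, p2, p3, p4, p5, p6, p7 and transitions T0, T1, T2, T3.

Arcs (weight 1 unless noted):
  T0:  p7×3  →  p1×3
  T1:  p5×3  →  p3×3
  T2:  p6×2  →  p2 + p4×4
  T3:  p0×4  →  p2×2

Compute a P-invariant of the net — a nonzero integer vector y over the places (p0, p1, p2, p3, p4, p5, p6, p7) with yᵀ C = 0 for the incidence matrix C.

y = (p0:2, p1:0, p2:4, p3:0, p4:-1, p5:0, p6:0, p7:0)

Incidence matrix C (rows=places, cols=transitions):
       T0   T1   T2   T3
   p0   0    0    0   -4
   p1   3    0    0    0
   p2   0    0    1    2
   p3   0    3    0    0
   p4   0    0    4    0
   p5   0   -3    0    0
   p6   0    0   -2    0
   p7  -3    0    0    0

Candidate y = [2, 0, 4, 0, -1, 0, 0, 0]; check y·C column-wise:
  col T0: 2·0 + 0·3 + 4·0 + -1·0 + 0·-3 = 0
  col T1: 2·0 + 4·0 + 0·3 + -1·0 + 0·-3 = 0
  col T2: 2·0 + 4·1 + -1·4 + 0·-2 = 0
  col T3: 2·-4 + 4·2 + -1·0 = 0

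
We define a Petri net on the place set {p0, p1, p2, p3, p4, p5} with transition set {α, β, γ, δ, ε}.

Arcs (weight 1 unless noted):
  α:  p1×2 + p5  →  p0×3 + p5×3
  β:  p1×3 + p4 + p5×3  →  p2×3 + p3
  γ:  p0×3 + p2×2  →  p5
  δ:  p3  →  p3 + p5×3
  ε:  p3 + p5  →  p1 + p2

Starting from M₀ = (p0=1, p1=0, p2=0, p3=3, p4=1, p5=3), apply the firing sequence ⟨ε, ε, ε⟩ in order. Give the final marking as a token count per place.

(p0=1, p1=3, p2=3, p3=0, p4=1, p5=0)

step 1: fire ε:  (p0=1, p1=0, p2=0, p3=3, p4=1, p5=3) → (p0=1, p1=1, p2=1, p3=2, p4=1, p5=2)
step 2: fire ε:  (p0=1, p1=1, p2=1, p3=2, p4=1, p5=2) → (p0=1, p1=2, p2=2, p3=1, p4=1, p5=1)
step 3: fire ε:  (p0=1, p1=2, p2=2, p3=1, p4=1, p5=1) → (p0=1, p1=3, p2=3, p3=0, p4=1, p5=0)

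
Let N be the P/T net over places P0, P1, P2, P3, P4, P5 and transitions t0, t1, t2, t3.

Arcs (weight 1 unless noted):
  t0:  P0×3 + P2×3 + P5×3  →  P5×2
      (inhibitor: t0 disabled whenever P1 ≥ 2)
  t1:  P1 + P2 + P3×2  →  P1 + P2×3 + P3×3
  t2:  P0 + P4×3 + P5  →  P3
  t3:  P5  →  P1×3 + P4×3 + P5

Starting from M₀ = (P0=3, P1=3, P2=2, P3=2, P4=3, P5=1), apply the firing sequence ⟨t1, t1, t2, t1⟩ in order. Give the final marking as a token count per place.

(P0=2, P1=3, P2=8, P3=6, P4=0, P5=0)

step 1: fire t1:  (P0=3, P1=3, P2=2, P3=2, P4=3, P5=1) → (P0=3, P1=3, P2=4, P3=3, P4=3, P5=1)
step 2: fire t1:  (P0=3, P1=3, P2=4, P3=3, P4=3, P5=1) → (P0=3, P1=3, P2=6, P3=4, P4=3, P5=1)
step 3: fire t2:  (P0=3, P1=3, P2=6, P3=4, P4=3, P5=1) → (P0=2, P1=3, P2=6, P3=5, P4=0, P5=0)
step 4: fire t1:  (P0=2, P1=3, P2=6, P3=5, P4=0, P5=0) → (P0=2, P1=3, P2=8, P3=6, P4=0, P5=0)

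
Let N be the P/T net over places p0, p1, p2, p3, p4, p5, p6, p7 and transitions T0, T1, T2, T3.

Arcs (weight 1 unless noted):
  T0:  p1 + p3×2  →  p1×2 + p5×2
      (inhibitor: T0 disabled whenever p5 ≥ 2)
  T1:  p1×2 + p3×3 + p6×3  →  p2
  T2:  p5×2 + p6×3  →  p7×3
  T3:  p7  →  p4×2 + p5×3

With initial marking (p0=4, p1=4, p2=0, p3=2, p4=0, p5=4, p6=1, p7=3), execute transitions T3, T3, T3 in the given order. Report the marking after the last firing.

(p0=4, p1=4, p2=0, p3=2, p4=6, p5=13, p6=1, p7=0)

step 1: fire T3:  (p0=4, p1=4, p2=0, p3=2, p4=0, p5=4, p6=1, p7=3) → (p0=4, p1=4, p2=0, p3=2, p4=2, p5=7, p6=1, p7=2)
step 2: fire T3:  (p0=4, p1=4, p2=0, p3=2, p4=2, p5=7, p6=1, p7=2) → (p0=4, p1=4, p2=0, p3=2, p4=4, p5=10, p6=1, p7=1)
step 3: fire T3:  (p0=4, p1=4, p2=0, p3=2, p4=4, p5=10, p6=1, p7=1) → (p0=4, p1=4, p2=0, p3=2, p4=6, p5=13, p6=1, p7=0)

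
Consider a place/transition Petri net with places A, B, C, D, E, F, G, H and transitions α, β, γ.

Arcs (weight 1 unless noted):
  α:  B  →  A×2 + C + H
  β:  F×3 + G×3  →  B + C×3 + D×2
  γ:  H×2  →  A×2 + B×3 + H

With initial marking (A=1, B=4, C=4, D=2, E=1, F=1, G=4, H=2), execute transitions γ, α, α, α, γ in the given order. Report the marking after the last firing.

step 1: fire γ:  (A=1, B=4, C=4, D=2, E=1, F=1, G=4, H=2) → (A=3, B=7, C=4, D=2, E=1, F=1, G=4, H=1)
step 2: fire α:  (A=3, B=7, C=4, D=2, E=1, F=1, G=4, H=1) → (A=5, B=6, C=5, D=2, E=1, F=1, G=4, H=2)
step 3: fire α:  (A=5, B=6, C=5, D=2, E=1, F=1, G=4, H=2) → (A=7, B=5, C=6, D=2, E=1, F=1, G=4, H=3)
step 4: fire α:  (A=7, B=5, C=6, D=2, E=1, F=1, G=4, H=3) → (A=9, B=4, C=7, D=2, E=1, F=1, G=4, H=4)
step 5: fire γ:  (A=9, B=4, C=7, D=2, E=1, F=1, G=4, H=4) → (A=11, B=7, C=7, D=2, E=1, F=1, G=4, H=3)

(A=11, B=7, C=7, D=2, E=1, F=1, G=4, H=3)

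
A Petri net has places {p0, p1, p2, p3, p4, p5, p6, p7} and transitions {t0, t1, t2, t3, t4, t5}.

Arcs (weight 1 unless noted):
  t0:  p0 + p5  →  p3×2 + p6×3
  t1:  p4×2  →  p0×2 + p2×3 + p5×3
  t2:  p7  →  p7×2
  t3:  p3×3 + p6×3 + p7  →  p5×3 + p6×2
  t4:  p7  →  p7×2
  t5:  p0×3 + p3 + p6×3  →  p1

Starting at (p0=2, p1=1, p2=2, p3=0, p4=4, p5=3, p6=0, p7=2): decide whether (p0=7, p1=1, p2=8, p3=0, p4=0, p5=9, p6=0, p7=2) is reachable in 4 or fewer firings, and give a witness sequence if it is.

NO — not reachable within 4 firings

depth 0: 1 marking
depth 1: 4 markings reached so far
depth 2: 10 markings reached so far
depth 3: 20 markings reached so far
depth 4: 34 markings reached so far
target is not among the 34 markings reachable within 4 steps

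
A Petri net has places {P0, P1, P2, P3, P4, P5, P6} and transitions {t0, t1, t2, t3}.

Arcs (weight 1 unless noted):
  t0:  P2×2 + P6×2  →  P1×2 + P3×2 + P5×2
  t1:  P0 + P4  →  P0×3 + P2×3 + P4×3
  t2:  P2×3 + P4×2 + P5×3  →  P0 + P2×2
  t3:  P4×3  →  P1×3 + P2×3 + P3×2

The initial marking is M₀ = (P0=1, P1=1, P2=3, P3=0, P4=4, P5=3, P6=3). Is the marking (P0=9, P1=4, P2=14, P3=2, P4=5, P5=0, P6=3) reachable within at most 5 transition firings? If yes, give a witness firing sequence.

NO — not reachable within 5 firings

depth 0: 1 marking
depth 1: 5 markings reached so far
depth 2: 11 markings reached so far
depth 3: 19 markings reached so far
depth 4: 29 markings reached so far
depth 5: 40 markings reached so far
target is not among the 40 markings reachable within 5 steps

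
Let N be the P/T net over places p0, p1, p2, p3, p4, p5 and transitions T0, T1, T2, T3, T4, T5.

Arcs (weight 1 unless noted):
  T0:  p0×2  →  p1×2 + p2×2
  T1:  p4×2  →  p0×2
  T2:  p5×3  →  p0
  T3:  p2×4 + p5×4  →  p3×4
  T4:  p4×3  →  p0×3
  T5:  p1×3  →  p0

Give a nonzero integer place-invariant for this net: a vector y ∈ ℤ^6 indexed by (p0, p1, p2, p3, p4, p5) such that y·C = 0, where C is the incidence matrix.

Incidence matrix C (rows=places, cols=transitions):
       T0   T1   T2   T3   T4   T5
   p0  -2    2    1    0    3    1
   p1   2    0    0    0    0   -3
   p2   2    0    0   -4    0    0
   p3   0    0    0    4    0    0
   p4   0   -2    0    0   -3    0
   p5   0    0   -3   -4    0    0

Candidate y = [3, 1, 2, 3, 3, 1]; check y·C column-wise:
  col T0: 3·-2 + 1·2 + 2·2 + 3·0 + 3·0 + 1·0 = 0
  col T1: 3·2 + 1·0 + 2·0 + 3·0 + 3·-2 + 1·0 = 0
  col T2: 3·1 + 1·0 + 2·0 + 3·0 + 3·0 + 1·-3 = 0
  col T3: 3·0 + 1·0 + 2·-4 + 3·4 + 3·0 + 1·-4 = 0
  col T4: 3·3 + 1·0 + 2·0 + 3·0 + 3·-3 + 1·0 = 0
  col T5: 3·1 + 1·-3 + 2·0 + 3·0 + 3·0 + 1·0 = 0

y = (p0:3, p1:1, p2:2, p3:3, p4:3, p5:1)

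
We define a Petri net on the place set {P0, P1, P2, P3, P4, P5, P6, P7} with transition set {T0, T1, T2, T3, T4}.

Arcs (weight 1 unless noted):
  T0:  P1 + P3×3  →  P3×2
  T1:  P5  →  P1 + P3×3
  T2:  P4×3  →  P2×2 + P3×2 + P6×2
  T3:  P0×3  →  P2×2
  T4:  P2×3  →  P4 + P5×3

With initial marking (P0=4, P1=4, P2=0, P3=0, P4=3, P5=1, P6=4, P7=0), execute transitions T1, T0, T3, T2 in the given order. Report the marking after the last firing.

step 1: fire T1:  (P0=4, P1=4, P2=0, P3=0, P4=3, P5=1, P6=4, P7=0) → (P0=4, P1=5, P2=0, P3=3, P4=3, P5=0, P6=4, P7=0)
step 2: fire T0:  (P0=4, P1=5, P2=0, P3=3, P4=3, P5=0, P6=4, P7=0) → (P0=4, P1=4, P2=0, P3=2, P4=3, P5=0, P6=4, P7=0)
step 3: fire T3:  (P0=4, P1=4, P2=0, P3=2, P4=3, P5=0, P6=4, P7=0) → (P0=1, P1=4, P2=2, P3=2, P4=3, P5=0, P6=4, P7=0)
step 4: fire T2:  (P0=1, P1=4, P2=2, P3=2, P4=3, P5=0, P6=4, P7=0) → (P0=1, P1=4, P2=4, P3=4, P4=0, P5=0, P6=6, P7=0)

(P0=1, P1=4, P2=4, P3=4, P4=0, P5=0, P6=6, P7=0)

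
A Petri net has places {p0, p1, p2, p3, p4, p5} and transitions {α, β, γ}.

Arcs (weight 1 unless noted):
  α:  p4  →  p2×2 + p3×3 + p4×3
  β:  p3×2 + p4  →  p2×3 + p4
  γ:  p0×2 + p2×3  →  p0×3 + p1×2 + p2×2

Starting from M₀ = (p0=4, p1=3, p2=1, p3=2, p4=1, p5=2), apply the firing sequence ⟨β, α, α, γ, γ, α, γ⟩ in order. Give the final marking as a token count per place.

step 1: fire β:  (p0=4, p1=3, p2=1, p3=2, p4=1, p5=2) → (p0=4, p1=3, p2=4, p3=0, p4=1, p5=2)
step 2: fire α:  (p0=4, p1=3, p2=4, p3=0, p4=1, p5=2) → (p0=4, p1=3, p2=6, p3=3, p4=3, p5=2)
step 3: fire α:  (p0=4, p1=3, p2=6, p3=3, p4=3, p5=2) → (p0=4, p1=3, p2=8, p3=6, p4=5, p5=2)
step 4: fire γ:  (p0=4, p1=3, p2=8, p3=6, p4=5, p5=2) → (p0=5, p1=5, p2=7, p3=6, p4=5, p5=2)
step 5: fire γ:  (p0=5, p1=5, p2=7, p3=6, p4=5, p5=2) → (p0=6, p1=7, p2=6, p3=6, p4=5, p5=2)
step 6: fire α:  (p0=6, p1=7, p2=6, p3=6, p4=5, p5=2) → (p0=6, p1=7, p2=8, p3=9, p4=7, p5=2)
step 7: fire γ:  (p0=6, p1=7, p2=8, p3=9, p4=7, p5=2) → (p0=7, p1=9, p2=7, p3=9, p4=7, p5=2)

(p0=7, p1=9, p2=7, p3=9, p4=7, p5=2)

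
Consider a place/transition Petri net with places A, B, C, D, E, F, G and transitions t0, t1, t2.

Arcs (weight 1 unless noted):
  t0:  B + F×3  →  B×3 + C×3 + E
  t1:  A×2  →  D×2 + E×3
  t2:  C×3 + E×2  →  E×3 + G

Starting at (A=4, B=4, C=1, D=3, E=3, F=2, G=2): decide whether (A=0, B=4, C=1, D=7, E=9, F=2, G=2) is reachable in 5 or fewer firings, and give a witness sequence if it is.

YES — reachable via ⟨t1, t1⟩ (2 firings)

step 1: fire t1:  (A=4, B=4, C=1, D=3, E=3, F=2, G=2) → (A=2, B=4, C=1, D=5, E=6, F=2, G=2)
step 2: fire t1:  (A=2, B=4, C=1, D=5, E=6, F=2, G=2) → (A=0, B=4, C=1, D=7, E=9, F=2, G=2)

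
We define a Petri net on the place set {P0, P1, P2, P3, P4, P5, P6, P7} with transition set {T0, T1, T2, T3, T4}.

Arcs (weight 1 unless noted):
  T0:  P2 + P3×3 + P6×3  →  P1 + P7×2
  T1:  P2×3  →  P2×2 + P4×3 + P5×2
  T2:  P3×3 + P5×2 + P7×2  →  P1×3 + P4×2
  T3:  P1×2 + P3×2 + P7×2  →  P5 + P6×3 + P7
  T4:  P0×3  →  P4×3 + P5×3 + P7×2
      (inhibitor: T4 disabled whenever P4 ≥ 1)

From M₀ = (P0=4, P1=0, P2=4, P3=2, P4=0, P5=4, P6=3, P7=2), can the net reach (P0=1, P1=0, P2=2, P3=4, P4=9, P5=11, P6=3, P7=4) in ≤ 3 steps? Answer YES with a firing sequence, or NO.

depth 0: 1 marking
depth 1: 3 markings reached so far
depth 2: 5 markings reached so far
depth 3: 6 markings reached so far
target is not among the 6 markings reachable within 3 steps

NO — not reachable within 3 firings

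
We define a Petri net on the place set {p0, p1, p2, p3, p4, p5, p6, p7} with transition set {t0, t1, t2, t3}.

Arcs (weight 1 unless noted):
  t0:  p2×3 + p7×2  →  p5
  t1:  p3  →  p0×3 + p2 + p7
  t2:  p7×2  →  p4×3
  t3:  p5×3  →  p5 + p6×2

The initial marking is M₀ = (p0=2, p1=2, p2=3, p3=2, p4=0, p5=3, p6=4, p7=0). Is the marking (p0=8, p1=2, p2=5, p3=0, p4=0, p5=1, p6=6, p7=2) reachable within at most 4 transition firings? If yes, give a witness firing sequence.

YES — reachable via ⟨t1, t1, t3⟩ (3 firings)

step 1: fire t1:  (p0=2, p1=2, p2=3, p3=2, p4=0, p5=3, p6=4, p7=0) → (p0=5, p1=2, p2=4, p3=1, p4=0, p5=3, p6=4, p7=1)
step 2: fire t1:  (p0=5, p1=2, p2=4, p3=1, p4=0, p5=3, p6=4, p7=1) → (p0=8, p1=2, p2=5, p3=0, p4=0, p5=3, p6=4, p7=2)
step 3: fire t3:  (p0=8, p1=2, p2=5, p3=0, p4=0, p5=3, p6=4, p7=2) → (p0=8, p1=2, p2=5, p3=0, p4=0, p5=1, p6=6, p7=2)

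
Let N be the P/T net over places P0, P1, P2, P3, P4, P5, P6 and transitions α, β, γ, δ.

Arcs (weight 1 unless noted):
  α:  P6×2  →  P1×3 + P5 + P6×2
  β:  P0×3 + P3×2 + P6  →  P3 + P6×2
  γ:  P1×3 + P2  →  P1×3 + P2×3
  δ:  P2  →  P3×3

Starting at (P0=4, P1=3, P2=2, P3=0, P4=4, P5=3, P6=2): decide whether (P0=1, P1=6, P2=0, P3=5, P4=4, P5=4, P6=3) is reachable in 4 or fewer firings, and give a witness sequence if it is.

step 1: fire α:  (P0=4, P1=3, P2=2, P3=0, P4=4, P5=3, P6=2) → (P0=4, P1=6, P2=2, P3=0, P4=4, P5=4, P6=2)
step 2: fire δ:  (P0=4, P1=6, P2=2, P3=0, P4=4, P5=4, P6=2) → (P0=4, P1=6, P2=1, P3=3, P4=4, P5=4, P6=2)
step 3: fire β:  (P0=4, P1=6, P2=1, P3=3, P4=4, P5=4, P6=2) → (P0=1, P1=6, P2=1, P3=2, P4=4, P5=4, P6=3)
step 4: fire δ:  (P0=1, P1=6, P2=1, P3=2, P4=4, P5=4, P6=3) → (P0=1, P1=6, P2=0, P3=5, P4=4, P5=4, P6=3)

YES — reachable via ⟨α, δ, β, δ⟩ (4 firings)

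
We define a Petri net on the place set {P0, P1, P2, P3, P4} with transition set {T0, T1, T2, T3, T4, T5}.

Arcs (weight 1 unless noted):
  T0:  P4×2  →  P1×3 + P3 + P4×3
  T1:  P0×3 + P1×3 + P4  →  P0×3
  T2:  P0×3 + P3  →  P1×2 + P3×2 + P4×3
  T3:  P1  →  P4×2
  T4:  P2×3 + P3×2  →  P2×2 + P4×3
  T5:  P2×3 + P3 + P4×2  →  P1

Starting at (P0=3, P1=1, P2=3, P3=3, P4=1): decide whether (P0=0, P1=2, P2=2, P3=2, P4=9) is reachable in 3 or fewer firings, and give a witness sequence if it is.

step 1: fire T2:  (P0=3, P1=1, P2=3, P3=3, P4=1) → (P0=0, P1=3, P2=3, P3=4, P4=4)
step 2: fire T3:  (P0=0, P1=3, P2=3, P3=4, P4=4) → (P0=0, P1=2, P2=3, P3=4, P4=6)
step 3: fire T4:  (P0=0, P1=2, P2=3, P3=4, P4=6) → (P0=0, P1=2, P2=2, P3=2, P4=9)

YES — reachable via ⟨T2, T3, T4⟩ (3 firings)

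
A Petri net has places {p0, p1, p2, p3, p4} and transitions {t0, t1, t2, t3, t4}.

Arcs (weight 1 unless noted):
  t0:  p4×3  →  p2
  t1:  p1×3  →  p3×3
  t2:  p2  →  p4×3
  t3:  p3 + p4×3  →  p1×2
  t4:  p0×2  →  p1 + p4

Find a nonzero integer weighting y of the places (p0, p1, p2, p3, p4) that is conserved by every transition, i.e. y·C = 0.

Incidence matrix C (rows=places, cols=transitions):
       t0   t1   t2   t3   t4
   p0   0    0    0    0   -2
   p1   0   -3    0    2    1
   p2   1    0   -1    0    0
   p3   0    3    0   -1    0
   p4  -3    0    3   -3    1

Candidate y = [2, 3, 3, 3, 1]; check y·C column-wise:
  col t0: 2·0 + 3·0 + 3·1 + 3·0 + 1·-3 = 0
  col t1: 2·0 + 3·-3 + 3·0 + 3·3 + 1·0 = 0
  col t2: 2·0 + 3·0 + 3·-1 + 3·0 + 1·3 = 0
  col t3: 2·0 + 3·2 + 3·0 + 3·-1 + 1·-3 = 0
  col t4: 2·-2 + 3·1 + 3·0 + 3·0 + 1·1 = 0

y = (p0:2, p1:3, p2:3, p3:3, p4:1)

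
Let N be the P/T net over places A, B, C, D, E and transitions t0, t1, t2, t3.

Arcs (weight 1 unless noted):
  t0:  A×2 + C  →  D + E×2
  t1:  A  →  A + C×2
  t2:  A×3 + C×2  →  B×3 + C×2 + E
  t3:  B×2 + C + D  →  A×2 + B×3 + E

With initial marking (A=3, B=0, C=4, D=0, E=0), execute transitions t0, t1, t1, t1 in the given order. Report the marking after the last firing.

step 1: fire t0:  (A=3, B=0, C=4, D=0, E=0) → (A=1, B=0, C=3, D=1, E=2)
step 2: fire t1:  (A=1, B=0, C=3, D=1, E=2) → (A=1, B=0, C=5, D=1, E=2)
step 3: fire t1:  (A=1, B=0, C=5, D=1, E=2) → (A=1, B=0, C=7, D=1, E=2)
step 4: fire t1:  (A=1, B=0, C=7, D=1, E=2) → (A=1, B=0, C=9, D=1, E=2)

(A=1, B=0, C=9, D=1, E=2)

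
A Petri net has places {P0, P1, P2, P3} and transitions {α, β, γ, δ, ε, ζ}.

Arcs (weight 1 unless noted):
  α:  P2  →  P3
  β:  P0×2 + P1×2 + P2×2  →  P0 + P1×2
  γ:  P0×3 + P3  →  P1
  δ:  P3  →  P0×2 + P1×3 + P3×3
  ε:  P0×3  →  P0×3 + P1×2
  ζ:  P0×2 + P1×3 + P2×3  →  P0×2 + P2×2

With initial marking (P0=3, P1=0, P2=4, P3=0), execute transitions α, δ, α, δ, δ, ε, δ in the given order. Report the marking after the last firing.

step 1: fire α:  (P0=3, P1=0, P2=4, P3=0) → (P0=3, P1=0, P2=3, P3=1)
step 2: fire δ:  (P0=3, P1=0, P2=3, P3=1) → (P0=5, P1=3, P2=3, P3=3)
step 3: fire α:  (P0=5, P1=3, P2=3, P3=3) → (P0=5, P1=3, P2=2, P3=4)
step 4: fire δ:  (P0=5, P1=3, P2=2, P3=4) → (P0=7, P1=6, P2=2, P3=6)
step 5: fire δ:  (P0=7, P1=6, P2=2, P3=6) → (P0=9, P1=9, P2=2, P3=8)
step 6: fire ε:  (P0=9, P1=9, P2=2, P3=8) → (P0=9, P1=11, P2=2, P3=8)
step 7: fire δ:  (P0=9, P1=11, P2=2, P3=8) → (P0=11, P1=14, P2=2, P3=10)

(P0=11, P1=14, P2=2, P3=10)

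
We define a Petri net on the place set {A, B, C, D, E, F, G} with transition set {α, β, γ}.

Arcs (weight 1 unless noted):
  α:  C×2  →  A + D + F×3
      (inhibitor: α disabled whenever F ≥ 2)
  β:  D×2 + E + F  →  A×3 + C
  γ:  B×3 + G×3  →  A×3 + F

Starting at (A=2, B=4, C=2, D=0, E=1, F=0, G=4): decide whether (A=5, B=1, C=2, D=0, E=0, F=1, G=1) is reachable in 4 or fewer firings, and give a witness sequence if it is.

depth 0: 1 marking
depth 1: 3 markings reached so far
depth 2: 4 markings reached so far
depth 3: 4 markings reached so far
(frontier empty at depth 3; search complete)
target is not among the 4 markings reachable within 4 steps

NO — not reachable within 4 firings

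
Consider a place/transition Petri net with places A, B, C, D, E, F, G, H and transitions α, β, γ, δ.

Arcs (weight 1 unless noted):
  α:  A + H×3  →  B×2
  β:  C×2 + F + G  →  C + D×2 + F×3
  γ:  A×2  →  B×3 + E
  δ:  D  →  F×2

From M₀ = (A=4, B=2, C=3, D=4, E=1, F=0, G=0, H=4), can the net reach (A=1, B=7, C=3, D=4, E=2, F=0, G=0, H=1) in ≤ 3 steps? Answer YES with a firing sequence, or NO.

step 1: fire α:  (A=4, B=2, C=3, D=4, E=1, F=0, G=0, H=4) → (A=3, B=4, C=3, D=4, E=1, F=0, G=0, H=1)
step 2: fire γ:  (A=3, B=4, C=3, D=4, E=1, F=0, G=0, H=1) → (A=1, B=7, C=3, D=4, E=2, F=0, G=0, H=1)

YES — reachable via ⟨α, γ⟩ (2 firings)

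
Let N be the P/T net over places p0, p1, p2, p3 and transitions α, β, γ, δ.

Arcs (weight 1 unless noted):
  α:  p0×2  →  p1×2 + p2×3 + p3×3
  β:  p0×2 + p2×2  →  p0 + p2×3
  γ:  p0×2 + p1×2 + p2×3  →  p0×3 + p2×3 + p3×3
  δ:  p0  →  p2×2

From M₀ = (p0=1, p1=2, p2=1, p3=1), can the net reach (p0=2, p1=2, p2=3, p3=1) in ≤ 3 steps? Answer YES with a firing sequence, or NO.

depth 0: 1 marking
depth 1: 2 markings reached so far
depth 2: 2 markings reached so far
(frontier empty at depth 2; search complete)
target is not among the 2 markings reachable within 3 steps

NO — not reachable within 3 firings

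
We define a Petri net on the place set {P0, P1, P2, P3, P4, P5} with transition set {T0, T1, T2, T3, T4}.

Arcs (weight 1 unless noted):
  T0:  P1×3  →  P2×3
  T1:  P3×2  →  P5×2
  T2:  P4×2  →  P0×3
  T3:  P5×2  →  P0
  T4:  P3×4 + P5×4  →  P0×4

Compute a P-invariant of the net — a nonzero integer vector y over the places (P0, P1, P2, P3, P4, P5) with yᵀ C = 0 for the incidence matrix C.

Incidence matrix C (rows=places, cols=transitions):
       T0   T1   T2   T3   T4
   P0   0    0    3    1    4
   P1  -3    0    0    0    0
   P2   3    0    0    0    0
   P3   0   -2    0    0   -4
   P4   0    0   -2    0    0
   P5   0    2    0   -2   -4

Candidate y = [0, 1, 1, 0, 0, 0]; check y·C column-wise:
  col T0: 1·-3 + 1·3 = 0
  col T1: 1·0 + 1·0 + 0·-2 + 0·2 = 0
  col T2: 0·3 + 1·0 + 1·0 + 0·-2 = 0
  col T3: 0·1 + 1·0 + 1·0 + 0·-2 = 0
  col T4: 0·4 + 1·0 + 1·0 + 0·-4 + 0·-4 = 0

y = (P0:0, P1:1, P2:1, P3:0, P4:0, P5:0)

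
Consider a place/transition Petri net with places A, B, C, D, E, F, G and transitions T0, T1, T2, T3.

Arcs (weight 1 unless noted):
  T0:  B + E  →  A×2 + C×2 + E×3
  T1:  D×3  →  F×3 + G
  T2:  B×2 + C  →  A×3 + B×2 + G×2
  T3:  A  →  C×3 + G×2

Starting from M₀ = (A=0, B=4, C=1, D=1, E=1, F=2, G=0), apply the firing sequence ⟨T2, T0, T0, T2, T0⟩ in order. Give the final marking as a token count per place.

(A=12, B=1, C=5, D=1, E=7, F=2, G=4)

step 1: fire T2:  (A=0, B=4, C=1, D=1, E=1, F=2, G=0) → (A=3, B=4, C=0, D=1, E=1, F=2, G=2)
step 2: fire T0:  (A=3, B=4, C=0, D=1, E=1, F=2, G=2) → (A=5, B=3, C=2, D=1, E=3, F=2, G=2)
step 3: fire T0:  (A=5, B=3, C=2, D=1, E=3, F=2, G=2) → (A=7, B=2, C=4, D=1, E=5, F=2, G=2)
step 4: fire T2:  (A=7, B=2, C=4, D=1, E=5, F=2, G=2) → (A=10, B=2, C=3, D=1, E=5, F=2, G=4)
step 5: fire T0:  (A=10, B=2, C=3, D=1, E=5, F=2, G=4) → (A=12, B=1, C=5, D=1, E=7, F=2, G=4)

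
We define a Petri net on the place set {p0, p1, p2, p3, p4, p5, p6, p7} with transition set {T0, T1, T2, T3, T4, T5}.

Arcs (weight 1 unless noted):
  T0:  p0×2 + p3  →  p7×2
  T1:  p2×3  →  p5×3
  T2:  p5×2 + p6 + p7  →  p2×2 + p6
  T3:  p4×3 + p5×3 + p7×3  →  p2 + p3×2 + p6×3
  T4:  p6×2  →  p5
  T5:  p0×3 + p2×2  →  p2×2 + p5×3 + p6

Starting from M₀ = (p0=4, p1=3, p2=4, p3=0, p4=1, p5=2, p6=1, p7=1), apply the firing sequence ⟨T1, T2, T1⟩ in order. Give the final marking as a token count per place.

(p0=4, p1=3, p2=0, p3=0, p4=1, p5=6, p6=1, p7=0)

step 1: fire T1:  (p0=4, p1=3, p2=4, p3=0, p4=1, p5=2, p6=1, p7=1) → (p0=4, p1=3, p2=1, p3=0, p4=1, p5=5, p6=1, p7=1)
step 2: fire T2:  (p0=4, p1=3, p2=1, p3=0, p4=1, p5=5, p6=1, p7=1) → (p0=4, p1=3, p2=3, p3=0, p4=1, p5=3, p6=1, p7=0)
step 3: fire T1:  (p0=4, p1=3, p2=3, p3=0, p4=1, p5=3, p6=1, p7=0) → (p0=4, p1=3, p2=0, p3=0, p4=1, p5=6, p6=1, p7=0)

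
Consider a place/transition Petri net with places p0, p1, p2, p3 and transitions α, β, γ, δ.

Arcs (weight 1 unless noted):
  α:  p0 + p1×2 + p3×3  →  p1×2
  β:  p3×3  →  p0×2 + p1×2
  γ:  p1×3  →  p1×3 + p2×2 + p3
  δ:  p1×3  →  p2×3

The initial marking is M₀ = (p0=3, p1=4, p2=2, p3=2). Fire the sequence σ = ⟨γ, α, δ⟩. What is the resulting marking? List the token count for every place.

(p0=2, p1=1, p2=7, p3=0)

step 1: fire γ:  (p0=3, p1=4, p2=2, p3=2) → (p0=3, p1=4, p2=4, p3=3)
step 2: fire α:  (p0=3, p1=4, p2=4, p3=3) → (p0=2, p1=4, p2=4, p3=0)
step 3: fire δ:  (p0=2, p1=4, p2=4, p3=0) → (p0=2, p1=1, p2=7, p3=0)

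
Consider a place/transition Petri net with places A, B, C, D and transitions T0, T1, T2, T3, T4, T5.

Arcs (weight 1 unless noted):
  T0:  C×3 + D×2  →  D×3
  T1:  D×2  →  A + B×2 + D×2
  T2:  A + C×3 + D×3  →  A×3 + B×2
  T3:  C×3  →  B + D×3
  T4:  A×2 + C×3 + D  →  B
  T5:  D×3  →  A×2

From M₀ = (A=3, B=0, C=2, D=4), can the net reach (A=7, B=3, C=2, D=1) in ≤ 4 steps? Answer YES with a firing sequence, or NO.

depth 0: 1 marking
depth 1: 3 markings reached so far
depth 2: 5 markings reached so far
depth 3: 7 markings reached so far
depth 4: 9 markings reached so far
target is not among the 9 markings reachable within 4 steps

NO — not reachable within 4 firings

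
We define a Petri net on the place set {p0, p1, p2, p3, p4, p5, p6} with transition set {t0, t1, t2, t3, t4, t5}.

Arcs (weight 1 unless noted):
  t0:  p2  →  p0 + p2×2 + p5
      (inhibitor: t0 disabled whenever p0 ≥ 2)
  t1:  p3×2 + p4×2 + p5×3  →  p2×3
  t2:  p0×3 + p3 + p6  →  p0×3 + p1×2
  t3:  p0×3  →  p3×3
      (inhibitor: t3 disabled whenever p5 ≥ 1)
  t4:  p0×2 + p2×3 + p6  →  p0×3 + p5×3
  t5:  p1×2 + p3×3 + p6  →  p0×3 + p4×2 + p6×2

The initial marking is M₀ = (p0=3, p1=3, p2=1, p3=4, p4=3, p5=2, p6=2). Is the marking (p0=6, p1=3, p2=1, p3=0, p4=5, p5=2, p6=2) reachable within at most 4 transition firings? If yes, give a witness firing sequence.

step 1: fire t2:  (p0=3, p1=3, p2=1, p3=4, p4=3, p5=2, p6=2) → (p0=3, p1=5, p2=1, p3=3, p4=3, p5=2, p6=1)
step 2: fire t5:  (p0=3, p1=5, p2=1, p3=3, p4=3, p5=2, p6=1) → (p0=6, p1=3, p2=1, p3=0, p4=5, p5=2, p6=2)

YES — reachable via ⟨t2, t5⟩ (2 firings)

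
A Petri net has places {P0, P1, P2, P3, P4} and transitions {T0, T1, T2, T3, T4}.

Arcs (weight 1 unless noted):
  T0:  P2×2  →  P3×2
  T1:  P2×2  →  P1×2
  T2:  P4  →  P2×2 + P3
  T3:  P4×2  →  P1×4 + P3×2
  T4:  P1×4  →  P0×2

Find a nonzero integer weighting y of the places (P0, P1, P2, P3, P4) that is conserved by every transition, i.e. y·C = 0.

Incidence matrix C (rows=places, cols=transitions):
       T0   T1   T2   T3   T4
   P0   0    0    0    0    2
   P1   0    2    0    4   -4
   P2  -2   -2    2    0    0
   P3   2    0    1    2    0
   P4   0    0   -1   -2    0

Candidate y = [2, 1, 1, 1, 3]; check y·C column-wise:
  col T0: 2·0 + 1·0 + 1·-2 + 1·2 + 3·0 = 0
  col T1: 2·0 + 1·2 + 1·-2 + 1·0 + 3·0 = 0
  col T2: 2·0 + 1·0 + 1·2 + 1·1 + 3·-1 = 0
  col T3: 2·0 + 1·4 + 1·0 + 1·2 + 3·-2 = 0
  col T4: 2·2 + 1·-4 + 1·0 + 1·0 + 3·0 = 0

y = (P0:2, P1:1, P2:1, P3:1, P4:3)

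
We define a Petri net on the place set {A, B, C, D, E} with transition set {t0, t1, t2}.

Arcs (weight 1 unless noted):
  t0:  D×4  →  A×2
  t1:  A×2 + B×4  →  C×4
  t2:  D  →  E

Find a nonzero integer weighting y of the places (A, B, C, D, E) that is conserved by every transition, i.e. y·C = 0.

Incidence matrix C (rows=places, cols=transitions):
       t0   t1   t2
    A   2   -2    0
    B   0   -4    0
    C   0    4    0
    D  -4    0   -1
    E   0    0    1

Candidate y = [0, 1, 1, 0, 0]; check y·C column-wise:
  col t0: 0·2 + 1·0 + 1·0 + 0·-4 = 0
  col t1: 0·-2 + 1·-4 + 1·4 = 0
  col t2: 1·0 + 1·0 + 0·-1 + 0·1 = 0

y = (A:0, B:1, C:1, D:0, E:0)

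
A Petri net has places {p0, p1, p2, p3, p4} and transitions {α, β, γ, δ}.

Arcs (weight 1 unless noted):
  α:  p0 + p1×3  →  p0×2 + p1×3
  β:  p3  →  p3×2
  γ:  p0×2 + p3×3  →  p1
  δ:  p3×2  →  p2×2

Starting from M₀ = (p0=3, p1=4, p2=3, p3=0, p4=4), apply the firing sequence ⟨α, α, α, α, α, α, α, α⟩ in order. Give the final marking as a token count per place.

(p0=11, p1=4, p2=3, p3=0, p4=4)

step 1: fire α:  (p0=3, p1=4, p2=3, p3=0, p4=4) → (p0=4, p1=4, p2=3, p3=0, p4=4)
step 2: fire α:  (p0=4, p1=4, p2=3, p3=0, p4=4) → (p0=5, p1=4, p2=3, p3=0, p4=4)
step 3: fire α:  (p0=5, p1=4, p2=3, p3=0, p4=4) → (p0=6, p1=4, p2=3, p3=0, p4=4)
step 4: fire α:  (p0=6, p1=4, p2=3, p3=0, p4=4) → (p0=7, p1=4, p2=3, p3=0, p4=4)
step 5: fire α:  (p0=7, p1=4, p2=3, p3=0, p4=4) → (p0=8, p1=4, p2=3, p3=0, p4=4)
step 6: fire α:  (p0=8, p1=4, p2=3, p3=0, p4=4) → (p0=9, p1=4, p2=3, p3=0, p4=4)
step 7: fire α:  (p0=9, p1=4, p2=3, p3=0, p4=4) → (p0=10, p1=4, p2=3, p3=0, p4=4)
step 8: fire α:  (p0=10, p1=4, p2=3, p3=0, p4=4) → (p0=11, p1=4, p2=3, p3=0, p4=4)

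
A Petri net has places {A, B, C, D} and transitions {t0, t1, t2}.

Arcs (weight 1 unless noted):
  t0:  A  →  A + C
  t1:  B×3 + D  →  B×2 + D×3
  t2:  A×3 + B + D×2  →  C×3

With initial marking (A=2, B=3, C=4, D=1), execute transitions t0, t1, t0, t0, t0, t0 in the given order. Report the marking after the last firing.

step 1: fire t0:  (A=2, B=3, C=4, D=1) → (A=2, B=3, C=5, D=1)
step 2: fire t1:  (A=2, B=3, C=5, D=1) → (A=2, B=2, C=5, D=3)
step 3: fire t0:  (A=2, B=2, C=5, D=3) → (A=2, B=2, C=6, D=3)
step 4: fire t0:  (A=2, B=2, C=6, D=3) → (A=2, B=2, C=7, D=3)
step 5: fire t0:  (A=2, B=2, C=7, D=3) → (A=2, B=2, C=8, D=3)
step 6: fire t0:  (A=2, B=2, C=8, D=3) → (A=2, B=2, C=9, D=3)

(A=2, B=2, C=9, D=3)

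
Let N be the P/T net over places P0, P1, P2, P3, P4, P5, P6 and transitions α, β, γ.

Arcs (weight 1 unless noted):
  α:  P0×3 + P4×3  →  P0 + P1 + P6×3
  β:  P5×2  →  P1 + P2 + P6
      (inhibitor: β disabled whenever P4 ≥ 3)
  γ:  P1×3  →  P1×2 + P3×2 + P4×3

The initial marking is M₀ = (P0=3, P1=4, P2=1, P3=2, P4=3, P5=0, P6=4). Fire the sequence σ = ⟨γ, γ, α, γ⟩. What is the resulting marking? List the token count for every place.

step 1: fire γ:  (P0=3, P1=4, P2=1, P3=2, P4=3, P5=0, P6=4) → (P0=3, P1=3, P2=1, P3=4, P4=6, P5=0, P6=4)
step 2: fire γ:  (P0=3, P1=3, P2=1, P3=4, P4=6, P5=0, P6=4) → (P0=3, P1=2, P2=1, P3=6, P4=9, P5=0, P6=4)
step 3: fire α:  (P0=3, P1=2, P2=1, P3=6, P4=9, P5=0, P6=4) → (P0=1, P1=3, P2=1, P3=6, P4=6, P5=0, P6=7)
step 4: fire γ:  (P0=1, P1=3, P2=1, P3=6, P4=6, P5=0, P6=7) → (P0=1, P1=2, P2=1, P3=8, P4=9, P5=0, P6=7)

(P0=1, P1=2, P2=1, P3=8, P4=9, P5=0, P6=7)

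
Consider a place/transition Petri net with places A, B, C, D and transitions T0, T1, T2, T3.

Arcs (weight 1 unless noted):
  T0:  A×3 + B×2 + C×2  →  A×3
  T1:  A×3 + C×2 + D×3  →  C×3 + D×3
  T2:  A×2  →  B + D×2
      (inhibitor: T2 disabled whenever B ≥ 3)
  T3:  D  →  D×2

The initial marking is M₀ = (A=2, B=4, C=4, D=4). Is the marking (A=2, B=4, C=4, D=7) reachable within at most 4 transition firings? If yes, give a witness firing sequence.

YES — reachable via ⟨T3, T3, T3⟩ (3 firings)

step 1: fire T3:  (A=2, B=4, C=4, D=4) → (A=2, B=4, C=4, D=5)
step 2: fire T3:  (A=2, B=4, C=4, D=5) → (A=2, B=4, C=4, D=6)
step 3: fire T3:  (A=2, B=4, C=4, D=6) → (A=2, B=4, C=4, D=7)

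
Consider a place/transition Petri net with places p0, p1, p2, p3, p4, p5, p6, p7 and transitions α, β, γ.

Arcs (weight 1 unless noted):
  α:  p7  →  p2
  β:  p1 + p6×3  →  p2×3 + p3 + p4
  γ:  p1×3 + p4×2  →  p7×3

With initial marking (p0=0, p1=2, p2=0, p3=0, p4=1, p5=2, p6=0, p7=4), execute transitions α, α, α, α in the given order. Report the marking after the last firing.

step 1: fire α:  (p0=0, p1=2, p2=0, p3=0, p4=1, p5=2, p6=0, p7=4) → (p0=0, p1=2, p2=1, p3=0, p4=1, p5=2, p6=0, p7=3)
step 2: fire α:  (p0=0, p1=2, p2=1, p3=0, p4=1, p5=2, p6=0, p7=3) → (p0=0, p1=2, p2=2, p3=0, p4=1, p5=2, p6=0, p7=2)
step 3: fire α:  (p0=0, p1=2, p2=2, p3=0, p4=1, p5=2, p6=0, p7=2) → (p0=0, p1=2, p2=3, p3=0, p4=1, p5=2, p6=0, p7=1)
step 4: fire α:  (p0=0, p1=2, p2=3, p3=0, p4=1, p5=2, p6=0, p7=1) → (p0=0, p1=2, p2=4, p3=0, p4=1, p5=2, p6=0, p7=0)

(p0=0, p1=2, p2=4, p3=0, p4=1, p5=2, p6=0, p7=0)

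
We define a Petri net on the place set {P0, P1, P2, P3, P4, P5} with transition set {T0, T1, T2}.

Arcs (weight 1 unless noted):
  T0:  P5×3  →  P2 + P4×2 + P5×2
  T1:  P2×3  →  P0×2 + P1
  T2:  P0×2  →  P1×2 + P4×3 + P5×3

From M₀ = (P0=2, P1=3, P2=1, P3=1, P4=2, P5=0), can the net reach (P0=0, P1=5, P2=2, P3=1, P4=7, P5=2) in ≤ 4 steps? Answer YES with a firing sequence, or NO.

step 1: fire T2:  (P0=2, P1=3, P2=1, P3=1, P4=2, P5=0) → (P0=0, P1=5, P2=1, P3=1, P4=5, P5=3)
step 2: fire T0:  (P0=0, P1=5, P2=1, P3=1, P4=5, P5=3) → (P0=0, P1=5, P2=2, P3=1, P4=7, P5=2)

YES — reachable via ⟨T2, T0⟩ (2 firings)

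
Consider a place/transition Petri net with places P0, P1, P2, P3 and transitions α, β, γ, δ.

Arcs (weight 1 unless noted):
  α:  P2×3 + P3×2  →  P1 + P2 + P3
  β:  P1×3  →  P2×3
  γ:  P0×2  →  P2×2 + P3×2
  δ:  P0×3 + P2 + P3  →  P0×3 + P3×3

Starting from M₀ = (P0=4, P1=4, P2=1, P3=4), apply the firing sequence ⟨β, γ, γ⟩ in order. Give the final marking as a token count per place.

step 1: fire β:  (P0=4, P1=4, P2=1, P3=4) → (P0=4, P1=1, P2=4, P3=4)
step 2: fire γ:  (P0=4, P1=1, P2=4, P3=4) → (P0=2, P1=1, P2=6, P3=6)
step 3: fire γ:  (P0=2, P1=1, P2=6, P3=6) → (P0=0, P1=1, P2=8, P3=8)

(P0=0, P1=1, P2=8, P3=8)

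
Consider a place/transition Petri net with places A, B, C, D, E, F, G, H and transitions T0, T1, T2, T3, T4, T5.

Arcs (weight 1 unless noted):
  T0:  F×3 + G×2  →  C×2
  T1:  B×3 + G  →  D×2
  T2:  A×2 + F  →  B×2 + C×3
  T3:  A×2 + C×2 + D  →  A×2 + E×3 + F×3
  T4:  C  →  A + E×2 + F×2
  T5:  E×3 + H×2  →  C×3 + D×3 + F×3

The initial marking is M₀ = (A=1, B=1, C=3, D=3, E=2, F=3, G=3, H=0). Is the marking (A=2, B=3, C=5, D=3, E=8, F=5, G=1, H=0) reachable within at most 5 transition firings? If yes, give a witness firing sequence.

step 1: fire T0:  (A=1, B=1, C=3, D=3, E=2, F=3, G=3, H=0) → (A=1, B=1, C=5, D=3, E=2, F=0, G=1, H=0)
step 2: fire T4:  (A=1, B=1, C=5, D=3, E=2, F=0, G=1, H=0) → (A=2, B=1, C=4, D=3, E=4, F=2, G=1, H=0)
step 3: fire T2:  (A=2, B=1, C=4, D=3, E=4, F=2, G=1, H=0) → (A=0, B=3, C=7, D=3, E=4, F=1, G=1, H=0)
step 4: fire T4:  (A=0, B=3, C=7, D=3, E=4, F=1, G=1, H=0) → (A=1, B=3, C=6, D=3, E=6, F=3, G=1, H=0)
step 5: fire T4:  (A=1, B=3, C=6, D=3, E=6, F=3, G=1, H=0) → (A=2, B=3, C=5, D=3, E=8, F=5, G=1, H=0)

YES — reachable via ⟨T0, T4, T2, T4, T4⟩ (5 firings)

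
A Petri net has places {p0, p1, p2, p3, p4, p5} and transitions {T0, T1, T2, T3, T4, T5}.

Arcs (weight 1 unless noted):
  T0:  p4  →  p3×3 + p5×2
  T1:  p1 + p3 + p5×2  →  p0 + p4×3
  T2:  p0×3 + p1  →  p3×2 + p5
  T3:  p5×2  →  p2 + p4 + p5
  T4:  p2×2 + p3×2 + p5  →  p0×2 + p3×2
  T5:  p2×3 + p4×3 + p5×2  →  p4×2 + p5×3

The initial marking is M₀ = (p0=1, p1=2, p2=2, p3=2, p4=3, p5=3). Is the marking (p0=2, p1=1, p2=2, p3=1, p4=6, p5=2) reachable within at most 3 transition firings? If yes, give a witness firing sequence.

NO — not reachable within 3 firings

depth 0: 1 marking
depth 1: 5 markings reached so far
depth 2: 15 markings reached so far
depth 3: 31 markings reached so far
target is not among the 31 markings reachable within 3 steps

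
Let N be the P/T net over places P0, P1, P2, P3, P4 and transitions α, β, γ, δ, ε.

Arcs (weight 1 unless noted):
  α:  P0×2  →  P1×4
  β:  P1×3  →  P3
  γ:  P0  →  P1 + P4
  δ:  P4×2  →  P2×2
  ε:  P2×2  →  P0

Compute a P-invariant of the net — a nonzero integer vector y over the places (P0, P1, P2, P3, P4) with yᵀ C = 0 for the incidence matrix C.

y = (P0:2, P1:1, P2:1, P3:3, P4:1)

Incidence matrix C (rows=places, cols=transitions):
        α    β    γ    δ    ε
   P0  -2    0   -1    0    1
   P1   4   -3    1    0    0
   P2   0    0    0    2   -2
   P3   0    1    0    0    0
   P4   0    0    1   -2    0

Candidate y = [2, 1, 1, 3, 1]; check y·C column-wise:
  col α: 2·-2 + 1·4 + 1·0 + 3·0 + 1·0 = 0
  col β: 2·0 + 1·-3 + 1·0 + 3·1 + 1·0 = 0
  col γ: 2·-1 + 1·1 + 1·0 + 3·0 + 1·1 = 0
  col δ: 2·0 + 1·0 + 1·2 + 3·0 + 1·-2 = 0
  col ε: 2·1 + 1·0 + 1·-2 + 3·0 + 1·0 = 0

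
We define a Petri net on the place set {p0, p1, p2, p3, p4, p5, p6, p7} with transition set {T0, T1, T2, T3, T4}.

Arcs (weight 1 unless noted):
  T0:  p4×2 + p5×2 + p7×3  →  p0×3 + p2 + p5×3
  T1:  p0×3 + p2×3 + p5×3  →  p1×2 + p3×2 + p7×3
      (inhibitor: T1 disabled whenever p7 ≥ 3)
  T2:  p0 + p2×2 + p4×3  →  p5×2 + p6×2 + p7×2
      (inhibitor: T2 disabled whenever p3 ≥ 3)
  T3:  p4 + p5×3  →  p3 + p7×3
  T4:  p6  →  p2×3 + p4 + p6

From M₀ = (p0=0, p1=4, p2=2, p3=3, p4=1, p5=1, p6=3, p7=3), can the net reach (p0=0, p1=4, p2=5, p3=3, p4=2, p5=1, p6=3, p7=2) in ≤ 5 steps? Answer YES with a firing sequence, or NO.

depth 0: 1 marking
depth 1: 2 markings reached so far
depth 2: 3 markings reached so far
depth 3: 4 markings reached so far
depth 4: 5 markings reached so far
depth 5: 6 markings reached so far
target is not among the 6 markings reachable within 5 steps

NO — not reachable within 5 firings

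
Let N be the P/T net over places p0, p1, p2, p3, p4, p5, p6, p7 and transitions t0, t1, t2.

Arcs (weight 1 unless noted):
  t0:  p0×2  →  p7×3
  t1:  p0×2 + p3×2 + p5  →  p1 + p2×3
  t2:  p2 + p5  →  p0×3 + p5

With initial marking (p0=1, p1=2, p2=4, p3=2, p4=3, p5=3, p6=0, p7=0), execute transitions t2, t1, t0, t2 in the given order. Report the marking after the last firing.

(p0=3, p1=3, p2=5, p3=0, p4=3, p5=2, p6=0, p7=3)

step 1: fire t2:  (p0=1, p1=2, p2=4, p3=2, p4=3, p5=3, p6=0, p7=0) → (p0=4, p1=2, p2=3, p3=2, p4=3, p5=3, p6=0, p7=0)
step 2: fire t1:  (p0=4, p1=2, p2=3, p3=2, p4=3, p5=3, p6=0, p7=0) → (p0=2, p1=3, p2=6, p3=0, p4=3, p5=2, p6=0, p7=0)
step 3: fire t0:  (p0=2, p1=3, p2=6, p3=0, p4=3, p5=2, p6=0, p7=0) → (p0=0, p1=3, p2=6, p3=0, p4=3, p5=2, p6=0, p7=3)
step 4: fire t2:  (p0=0, p1=3, p2=6, p3=0, p4=3, p5=2, p6=0, p7=3) → (p0=3, p1=3, p2=5, p3=0, p4=3, p5=2, p6=0, p7=3)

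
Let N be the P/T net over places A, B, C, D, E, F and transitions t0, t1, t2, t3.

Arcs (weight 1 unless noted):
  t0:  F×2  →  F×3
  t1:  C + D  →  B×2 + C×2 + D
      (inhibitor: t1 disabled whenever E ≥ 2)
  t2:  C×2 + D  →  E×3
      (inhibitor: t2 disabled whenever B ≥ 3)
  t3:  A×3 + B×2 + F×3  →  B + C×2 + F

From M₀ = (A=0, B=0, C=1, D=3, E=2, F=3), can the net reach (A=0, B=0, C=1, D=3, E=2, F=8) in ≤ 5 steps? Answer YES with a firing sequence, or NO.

step 1: fire t0:  (A=0, B=0, C=1, D=3, E=2, F=3) → (A=0, B=0, C=1, D=3, E=2, F=4)
step 2: fire t0:  (A=0, B=0, C=1, D=3, E=2, F=4) → (A=0, B=0, C=1, D=3, E=2, F=5)
step 3: fire t0:  (A=0, B=0, C=1, D=3, E=2, F=5) → (A=0, B=0, C=1, D=3, E=2, F=6)
step 4: fire t0:  (A=0, B=0, C=1, D=3, E=2, F=6) → (A=0, B=0, C=1, D=3, E=2, F=7)
step 5: fire t0:  (A=0, B=0, C=1, D=3, E=2, F=7) → (A=0, B=0, C=1, D=3, E=2, F=8)

YES — reachable via ⟨t0, t0, t0, t0, t0⟩ (5 firings)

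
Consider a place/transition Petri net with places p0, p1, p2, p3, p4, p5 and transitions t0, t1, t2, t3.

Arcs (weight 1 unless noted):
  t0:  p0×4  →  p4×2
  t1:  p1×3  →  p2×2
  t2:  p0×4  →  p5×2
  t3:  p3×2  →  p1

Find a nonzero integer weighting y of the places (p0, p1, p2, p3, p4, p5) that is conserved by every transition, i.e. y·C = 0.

y = (p0:0, p1:2, p2:3, p3:1, p4:0, p5:0)

Incidence matrix C (rows=places, cols=transitions):
       t0   t1   t2   t3
   p0  -4    0   -4    0
   p1   0   -3    0    1
   p2   0    2    0    0
   p3   0    0    0   -2
   p4   2    0    0    0
   p5   0    0    2    0

Candidate y = [0, 2, 3, 1, 0, 0]; check y·C column-wise:
  col t0: 0·-4 + 2·0 + 3·0 + 1·0 + 0·2 = 0
  col t1: 2·-3 + 3·2 + 1·0 = 0
  col t2: 0·-4 + 2·0 + 3·0 + 1·0 + 0·2 = 0
  col t3: 2·1 + 3·0 + 1·-2 = 0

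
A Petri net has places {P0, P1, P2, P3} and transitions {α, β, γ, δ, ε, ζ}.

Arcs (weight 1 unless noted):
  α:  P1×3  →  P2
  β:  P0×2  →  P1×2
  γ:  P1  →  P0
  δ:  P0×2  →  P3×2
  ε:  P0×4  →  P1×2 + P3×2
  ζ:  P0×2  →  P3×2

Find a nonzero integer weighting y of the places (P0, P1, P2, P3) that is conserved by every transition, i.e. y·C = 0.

Incidence matrix C (rows=places, cols=transitions):
        α    β    γ    δ    ε    ζ
   P0   0   -2    1   -2   -4   -2
   P1  -3    2   -1    0    2    0
   P2   1    0    0    0    0    0
   P3   0    0    0    2    2    2

Candidate y = [1, 1, 3, 1]; check y·C column-wise:
  col α: 1·0 + 1·-3 + 3·1 + 1·0 = 0
  col β: 1·-2 + 1·2 + 3·0 + 1·0 = 0
  col γ: 1·1 + 1·-1 + 3·0 + 1·0 = 0
  col δ: 1·-2 + 1·0 + 3·0 + 1·2 = 0
  col ε: 1·-4 + 1·2 + 3·0 + 1·2 = 0
  col ζ: 1·-2 + 1·0 + 3·0 + 1·2 = 0

y = (P0:1, P1:1, P2:3, P3:1)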